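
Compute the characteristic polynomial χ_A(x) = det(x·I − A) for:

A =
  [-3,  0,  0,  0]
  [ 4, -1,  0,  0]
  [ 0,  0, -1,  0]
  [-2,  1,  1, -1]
x^4 + 6*x^3 + 12*x^2 + 10*x + 3

Expanding det(x·I − A) (e.g. by cofactor expansion or by noting that A is similar to its Jordan form J, which has the same characteristic polynomial as A) gives
  χ_A(x) = x^4 + 6*x^3 + 12*x^2 + 10*x + 3
which factors as (x + 1)^3*(x + 3). The eigenvalues (with algebraic multiplicities) are λ = -3 with multiplicity 1, λ = -1 with multiplicity 3.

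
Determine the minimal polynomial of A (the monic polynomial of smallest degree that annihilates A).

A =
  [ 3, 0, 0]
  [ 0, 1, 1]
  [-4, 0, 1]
x^3 - 5*x^2 + 7*x - 3

The characteristic polynomial is χ_A(x) = (x - 3)*(x - 1)^2, so the eigenvalues are known. The minimal polynomial is
  m_A(x) = Π_λ (x − λ)^{k_λ}
where k_λ is the size of the *largest* Jordan block for λ (equivalently, the smallest k with (A − λI)^k v = 0 for every generalised eigenvector v of λ).

  λ = 1: largest Jordan block has size 2, contributing (x − 1)^2
  λ = 3: largest Jordan block has size 1, contributing (x − 3)

So m_A(x) = (x - 3)*(x - 1)^2 = x^3 - 5*x^2 + 7*x - 3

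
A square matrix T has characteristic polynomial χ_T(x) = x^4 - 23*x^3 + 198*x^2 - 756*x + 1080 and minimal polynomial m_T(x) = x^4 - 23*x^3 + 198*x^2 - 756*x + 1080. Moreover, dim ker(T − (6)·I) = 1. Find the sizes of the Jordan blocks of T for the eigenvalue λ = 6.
Block sizes for λ = 6: [3]

Step 1 — from the characteristic polynomial, algebraic multiplicity of λ = 6 is 3. From dim ker(T − (6)·I) = 1, there are exactly 1 Jordan blocks for λ = 6.
Step 2 — from the minimal polynomial, the factor (x − 6)^3 tells us the largest block for λ = 6 has size 3.
Step 3 — with total size 3, 1 blocks, and largest block 3, the block sizes (in nonincreasing order) are [3].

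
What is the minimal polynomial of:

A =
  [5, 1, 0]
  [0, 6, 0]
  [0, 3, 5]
x^2 - 11*x + 30

The characteristic polynomial is χ_A(x) = (x - 6)*(x - 5)^2, so the eigenvalues are known. The minimal polynomial is
  m_A(x) = Π_λ (x − λ)^{k_λ}
where k_λ is the size of the *largest* Jordan block for λ (equivalently, the smallest k with (A − λI)^k v = 0 for every generalised eigenvector v of λ).

  λ = 5: largest Jordan block has size 1, contributing (x − 5)
  λ = 6: largest Jordan block has size 1, contributing (x − 6)

So m_A(x) = (x - 6)*(x - 5) = x^2 - 11*x + 30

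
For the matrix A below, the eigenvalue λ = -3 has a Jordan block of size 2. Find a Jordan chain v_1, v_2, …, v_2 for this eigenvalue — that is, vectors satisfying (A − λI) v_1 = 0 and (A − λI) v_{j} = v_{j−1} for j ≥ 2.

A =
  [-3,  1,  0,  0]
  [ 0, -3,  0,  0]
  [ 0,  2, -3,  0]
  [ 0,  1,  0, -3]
A Jordan chain for λ = -3 of length 2:
v_1 = (1, 0, 2, 1)ᵀ
v_2 = (0, 1, 0, 0)ᵀ

Let N = A − (-3)·I. We want v_2 with N^2 v_2 = 0 but N^1 v_2 ≠ 0; then v_{j-1} := N · v_j for j = 2, …, 2.

Pick v_2 = (0, 1, 0, 0)ᵀ.
Then v_1 = N · v_2 = (1, 0, 2, 1)ᵀ.

Sanity check: (A − (-3)·I) v_1 = (0, 0, 0, 0)ᵀ = 0. ✓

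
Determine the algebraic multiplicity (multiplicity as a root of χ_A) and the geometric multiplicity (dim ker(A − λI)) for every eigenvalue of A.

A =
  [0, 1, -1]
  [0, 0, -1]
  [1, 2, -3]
λ = -1: alg = 3, geom = 1

Step 1 — factor the characteristic polynomial to read off the algebraic multiplicities:
  χ_A(x) = (x + 1)^3

Step 2 — compute geometric multiplicities via the rank-nullity identity g(λ) = n − rank(A − λI):
  rank(A − (-1)·I) = 2, so dim ker(A − (-1)·I) = n − 2 = 1

Summary:
  λ = -1: algebraic multiplicity = 3, geometric multiplicity = 1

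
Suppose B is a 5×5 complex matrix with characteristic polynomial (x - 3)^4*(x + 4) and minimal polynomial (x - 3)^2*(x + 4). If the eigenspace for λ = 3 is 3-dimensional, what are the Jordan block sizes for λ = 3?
Block sizes for λ = 3: [2, 1, 1]

Step 1 — from the characteristic polynomial, algebraic multiplicity of λ = 3 is 4. From dim ker(B − (3)·I) = 3, there are exactly 3 Jordan blocks for λ = 3.
Step 2 — from the minimal polynomial, the factor (x − 3)^2 tells us the largest block for λ = 3 has size 2.
Step 3 — with total size 4, 3 blocks, and largest block 2, the block sizes (in nonincreasing order) are [2, 1, 1].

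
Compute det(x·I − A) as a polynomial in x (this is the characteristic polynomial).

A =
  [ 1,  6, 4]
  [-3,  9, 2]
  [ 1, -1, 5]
x^3 - 15*x^2 + 75*x - 125

Expanding det(x·I − A) (e.g. by cofactor expansion or by noting that A is similar to its Jordan form J, which has the same characteristic polynomial as A) gives
  χ_A(x) = x^3 - 15*x^2 + 75*x - 125
which factors as (x - 5)^3. The eigenvalues (with algebraic multiplicities) are λ = 5 with multiplicity 3.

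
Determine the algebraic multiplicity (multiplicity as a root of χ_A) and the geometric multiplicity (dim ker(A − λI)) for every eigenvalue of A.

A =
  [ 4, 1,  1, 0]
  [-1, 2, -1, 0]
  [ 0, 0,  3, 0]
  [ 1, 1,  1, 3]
λ = 3: alg = 4, geom = 3

Step 1 — factor the characteristic polynomial to read off the algebraic multiplicities:
  χ_A(x) = (x - 3)^4

Step 2 — compute geometric multiplicities via the rank-nullity identity g(λ) = n − rank(A − λI):
  rank(A − (3)·I) = 1, so dim ker(A − (3)·I) = n − 1 = 3

Summary:
  λ = 3: algebraic multiplicity = 4, geometric multiplicity = 3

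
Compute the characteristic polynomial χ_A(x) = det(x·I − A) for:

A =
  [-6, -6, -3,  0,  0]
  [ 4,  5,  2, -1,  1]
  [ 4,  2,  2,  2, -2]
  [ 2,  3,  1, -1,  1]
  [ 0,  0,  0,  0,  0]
x^5

Expanding det(x·I − A) (e.g. by cofactor expansion or by noting that A is similar to its Jordan form J, which has the same characteristic polynomial as A) gives
  χ_A(x) = x^5
which factors as x^5. The eigenvalues (with algebraic multiplicities) are λ = 0 with multiplicity 5.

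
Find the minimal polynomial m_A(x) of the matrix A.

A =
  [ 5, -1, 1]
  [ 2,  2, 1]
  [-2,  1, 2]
x^2 - 6*x + 9

The characteristic polynomial is χ_A(x) = (x - 3)^3, so the eigenvalues are known. The minimal polynomial is
  m_A(x) = Π_λ (x − λ)^{k_λ}
where k_λ is the size of the *largest* Jordan block for λ (equivalently, the smallest k with (A − λI)^k v = 0 for every generalised eigenvector v of λ).

  λ = 3: largest Jordan block has size 2, contributing (x − 3)^2

So m_A(x) = (x - 3)^2 = x^2 - 6*x + 9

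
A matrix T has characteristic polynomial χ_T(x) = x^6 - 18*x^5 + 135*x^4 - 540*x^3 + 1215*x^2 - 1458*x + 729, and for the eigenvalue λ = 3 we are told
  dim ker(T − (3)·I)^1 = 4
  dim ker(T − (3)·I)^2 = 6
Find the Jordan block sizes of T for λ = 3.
Block sizes for λ = 3: [2, 2, 1, 1]

From the dimensions of kernels of powers, the number of Jordan blocks of size at least j is d_j − d_{j−1} where d_j = dim ker(N^j) (with d_0 = 0). Computing the differences gives [4, 2].
The number of blocks of size exactly k is (#blocks of size ≥ k) − (#blocks of size ≥ k + 1), so the partition is: 2 block(s) of size 1, 2 block(s) of size 2.
In nonincreasing order the block sizes are [2, 2, 1, 1].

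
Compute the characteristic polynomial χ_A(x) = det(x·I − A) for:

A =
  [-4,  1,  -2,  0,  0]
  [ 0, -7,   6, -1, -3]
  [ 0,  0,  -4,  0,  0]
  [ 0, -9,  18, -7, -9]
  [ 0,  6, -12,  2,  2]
x^5 + 20*x^4 + 160*x^3 + 640*x^2 + 1280*x + 1024

Expanding det(x·I − A) (e.g. by cofactor expansion or by noting that A is similar to its Jordan form J, which has the same characteristic polynomial as A) gives
  χ_A(x) = x^5 + 20*x^4 + 160*x^3 + 640*x^2 + 1280*x + 1024
which factors as (x + 4)^5. The eigenvalues (with algebraic multiplicities) are λ = -4 with multiplicity 5.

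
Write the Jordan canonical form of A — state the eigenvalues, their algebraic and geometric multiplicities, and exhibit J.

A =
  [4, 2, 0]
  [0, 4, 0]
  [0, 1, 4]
J_2(4) ⊕ J_1(4)

The characteristic polynomial is
  det(x·I − A) = x^3 - 12*x^2 + 48*x - 64 = (x - 4)^3

Eigenvalues and multiplicities (the geometric multiplicity of λ is n − rank(A − λI), which equals the number of Jordan blocks for λ):
  λ = 4: algebraic multiplicity = 3, geometric multiplicity = 2

Determining the block sizes for each eigenvalue:
  λ = 4: 2 blocks summing to 3 forces exactly one block of size 2 and the rest size 1 → block sizes [2, 1]

Assembling the blocks gives a Jordan form
J =
  [4, 1, 0]
  [0, 4, 0]
  [0, 0, 4]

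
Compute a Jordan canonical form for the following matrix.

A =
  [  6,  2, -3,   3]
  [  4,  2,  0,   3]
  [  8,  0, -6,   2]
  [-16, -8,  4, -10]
J_2(-2) ⊕ J_2(-2)

The characteristic polynomial is
  det(x·I − A) = x^4 + 8*x^3 + 24*x^2 + 32*x + 16 = (x + 2)^4

Eigenvalues and multiplicities (the geometric multiplicity of λ is n − rank(A − λI), which equals the number of Jordan blocks for λ):
  λ = -2: algebraic multiplicity = 4, geometric multiplicity = 2

Determining the block sizes for each eigenvalue:
  λ = -2: with am = 4 and gm = 2, the partition is not yet determined (e.g. several partitions of 4 into 2 parts exist). Let N = A − (-2)·I. Computing rank(N^1) = 2, rank(N^2) = 0; the number of blocks of size ≥ j is rank(N^{j−1}) − rank(N^j), giving [2, 2]. So we have 2 block(s) of size 2 → block sizes [2, 2]

Assembling the blocks gives a Jordan form
J =
  [-2,  1,  0,  0]
  [ 0, -2,  0,  0]
  [ 0,  0, -2,  1]
  [ 0,  0,  0, -2]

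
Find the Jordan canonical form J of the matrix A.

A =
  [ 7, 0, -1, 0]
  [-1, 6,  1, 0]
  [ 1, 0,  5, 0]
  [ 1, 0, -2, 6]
J_3(6) ⊕ J_1(6)

The characteristic polynomial is
  det(x·I − A) = x^4 - 24*x^3 + 216*x^2 - 864*x + 1296 = (x - 6)^4

Eigenvalues and multiplicities (the geometric multiplicity of λ is n − rank(A − λI), which equals the number of Jordan blocks for λ):
  λ = 6: algebraic multiplicity = 4, geometric multiplicity = 2

Determining the block sizes for each eigenvalue:
  λ = 6: with am = 4 and gm = 2, the partition is not yet determined (e.g. several partitions of 4 into 2 parts exist). Let N = A − (6)·I. Computing rank(N^1) = 2, rank(N^2) = 1, rank(N^3) = 0; the number of blocks of size ≥ j is rank(N^{j−1}) − rank(N^j), giving [2, 1, 1]. So we have 1 block(s) of size 3, 1 block(s) of size 1 → block sizes [3, 1]

Assembling the blocks gives a Jordan form
J =
  [6, 1, 0, 0]
  [0, 6, 1, 0]
  [0, 0, 6, 0]
  [0, 0, 0, 6]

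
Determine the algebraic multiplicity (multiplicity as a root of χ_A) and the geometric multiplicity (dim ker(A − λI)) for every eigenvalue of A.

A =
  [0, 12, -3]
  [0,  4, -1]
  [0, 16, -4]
λ = 0: alg = 3, geom = 2

Step 1 — factor the characteristic polynomial to read off the algebraic multiplicities:
  χ_A(x) = x^3

Step 2 — compute geometric multiplicities via the rank-nullity identity g(λ) = n − rank(A − λI):
  rank(A − (0)·I) = 1, so dim ker(A − (0)·I) = n − 1 = 2

Summary:
  λ = 0: algebraic multiplicity = 3, geometric multiplicity = 2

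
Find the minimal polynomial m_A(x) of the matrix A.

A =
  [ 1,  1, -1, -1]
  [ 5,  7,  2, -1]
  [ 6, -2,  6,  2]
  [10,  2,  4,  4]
x^4 - 18*x^3 + 120*x^2 - 352*x + 384

The characteristic polynomial is χ_A(x) = (x - 6)*(x - 4)^3, so the eigenvalues are known. The minimal polynomial is
  m_A(x) = Π_λ (x − λ)^{k_λ}
where k_λ is the size of the *largest* Jordan block for λ (equivalently, the smallest k with (A − λI)^k v = 0 for every generalised eigenvector v of λ).

  λ = 4: largest Jordan block has size 3, contributing (x − 4)^3
  λ = 6: largest Jordan block has size 1, contributing (x − 6)

So m_A(x) = (x - 6)*(x - 4)^3 = x^4 - 18*x^3 + 120*x^2 - 352*x + 384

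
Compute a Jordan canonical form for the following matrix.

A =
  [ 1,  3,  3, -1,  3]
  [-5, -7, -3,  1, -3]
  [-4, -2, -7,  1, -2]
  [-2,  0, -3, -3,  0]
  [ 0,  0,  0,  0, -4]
J_2(-4) ⊕ J_2(-4) ⊕ J_1(-4)

The characteristic polynomial is
  det(x·I − A) = x^5 + 20*x^4 + 160*x^3 + 640*x^2 + 1280*x + 1024 = (x + 4)^5

Eigenvalues and multiplicities (the geometric multiplicity of λ is n − rank(A − λI), which equals the number of Jordan blocks for λ):
  λ = -4: algebraic multiplicity = 5, geometric multiplicity = 3

Determining the block sizes for each eigenvalue:
  λ = -4: with am = 5 and gm = 3, the partition is not yet determined (e.g. several partitions of 5 into 3 parts exist). Let N = A − (-4)·I. Computing rank(N^1) = 2, rank(N^2) = 0; the number of blocks of size ≥ j is rank(N^{j−1}) − rank(N^j), giving [3, 2]. So we have 2 block(s) of size 2, 1 block(s) of size 1 → block sizes [2, 2, 1]

Assembling the blocks gives a Jordan form
J =
  [-4,  1,  0,  0,  0]
  [ 0, -4,  0,  0,  0]
  [ 0,  0, -4,  1,  0]
  [ 0,  0,  0, -4,  0]
  [ 0,  0,  0,  0, -4]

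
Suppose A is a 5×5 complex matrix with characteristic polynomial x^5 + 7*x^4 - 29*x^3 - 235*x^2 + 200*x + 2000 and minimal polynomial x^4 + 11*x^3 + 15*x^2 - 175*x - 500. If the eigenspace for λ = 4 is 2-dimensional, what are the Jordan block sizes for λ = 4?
Block sizes for λ = 4: [1, 1]

Step 1 — from the characteristic polynomial, algebraic multiplicity of λ = 4 is 2. From dim ker(A − (4)·I) = 2, there are exactly 2 Jordan blocks for λ = 4.
Step 2 — from the minimal polynomial, the factor (x − 4) tells us the largest block for λ = 4 has size 1.
Step 3 — with total size 2, 2 blocks, and largest block 1, the block sizes (in nonincreasing order) are [1, 1].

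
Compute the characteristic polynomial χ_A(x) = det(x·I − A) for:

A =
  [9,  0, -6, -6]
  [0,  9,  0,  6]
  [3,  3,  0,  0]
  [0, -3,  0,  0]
x^4 - 18*x^3 + 117*x^2 - 324*x + 324

Expanding det(x·I − A) (e.g. by cofactor expansion or by noting that A is similar to its Jordan form J, which has the same characteristic polynomial as A) gives
  χ_A(x) = x^4 - 18*x^3 + 117*x^2 - 324*x + 324
which factors as (x - 6)^2*(x - 3)^2. The eigenvalues (with algebraic multiplicities) are λ = 3 with multiplicity 2, λ = 6 with multiplicity 2.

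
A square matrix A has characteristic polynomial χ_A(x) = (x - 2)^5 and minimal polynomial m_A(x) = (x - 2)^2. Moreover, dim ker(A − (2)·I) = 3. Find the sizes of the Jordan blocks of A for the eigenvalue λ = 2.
Block sizes for λ = 2: [2, 2, 1]

Step 1 — from the characteristic polynomial, algebraic multiplicity of λ = 2 is 5. From dim ker(A − (2)·I) = 3, there are exactly 3 Jordan blocks for λ = 2.
Step 2 — from the minimal polynomial, the factor (x − 2)^2 tells us the largest block for λ = 2 has size 2.
Step 3 — with total size 5, 3 blocks, and largest block 2, the block sizes (in nonincreasing order) are [2, 2, 1].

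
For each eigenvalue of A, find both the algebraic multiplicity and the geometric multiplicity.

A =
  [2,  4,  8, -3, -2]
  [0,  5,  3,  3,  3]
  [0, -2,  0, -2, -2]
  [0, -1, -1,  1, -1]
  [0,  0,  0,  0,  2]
λ = 2: alg = 5, geom = 3

Step 1 — factor the characteristic polynomial to read off the algebraic multiplicities:
  χ_A(x) = (x - 2)^5

Step 2 — compute geometric multiplicities via the rank-nullity identity g(λ) = n − rank(A − λI):
  rank(A − (2)·I) = 2, so dim ker(A − (2)·I) = n − 2 = 3

Summary:
  λ = 2: algebraic multiplicity = 5, geometric multiplicity = 3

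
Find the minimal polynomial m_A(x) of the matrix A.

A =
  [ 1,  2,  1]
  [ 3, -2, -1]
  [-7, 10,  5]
x^3 - 4*x^2 + 4*x

The characteristic polynomial is χ_A(x) = x*(x - 2)^2, so the eigenvalues are known. The minimal polynomial is
  m_A(x) = Π_λ (x − λ)^{k_λ}
where k_λ is the size of the *largest* Jordan block for λ (equivalently, the smallest k with (A − λI)^k v = 0 for every generalised eigenvector v of λ).

  λ = 0: largest Jordan block has size 1, contributing (x − 0)
  λ = 2: largest Jordan block has size 2, contributing (x − 2)^2

So m_A(x) = x*(x - 2)^2 = x^3 - 4*x^2 + 4*x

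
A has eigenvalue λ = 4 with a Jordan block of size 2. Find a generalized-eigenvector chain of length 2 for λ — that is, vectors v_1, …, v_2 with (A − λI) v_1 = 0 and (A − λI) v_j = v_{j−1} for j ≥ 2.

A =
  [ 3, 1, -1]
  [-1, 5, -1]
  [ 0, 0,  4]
A Jordan chain for λ = 4 of length 2:
v_1 = (-1, -1, 0)ᵀ
v_2 = (1, 0, 0)ᵀ

Let N = A − (4)·I. We want v_2 with N^2 v_2 = 0 but N^1 v_2 ≠ 0; then v_{j-1} := N · v_j for j = 2, …, 2.

Pick v_2 = (1, 0, 0)ᵀ.
Then v_1 = N · v_2 = (-1, -1, 0)ᵀ.

Sanity check: (A − (4)·I) v_1 = (0, 0, 0)ᵀ = 0. ✓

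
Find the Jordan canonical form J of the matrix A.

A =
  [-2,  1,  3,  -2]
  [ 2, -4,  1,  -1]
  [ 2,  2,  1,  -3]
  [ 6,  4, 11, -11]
J_2(-4) ⊕ J_2(-4)

The characteristic polynomial is
  det(x·I − A) = x^4 + 16*x^3 + 96*x^2 + 256*x + 256 = (x + 4)^4

Eigenvalues and multiplicities (the geometric multiplicity of λ is n − rank(A − λI), which equals the number of Jordan blocks for λ):
  λ = -4: algebraic multiplicity = 4, geometric multiplicity = 2

Determining the block sizes for each eigenvalue:
  λ = -4: with am = 4 and gm = 2, the partition is not yet determined (e.g. several partitions of 4 into 2 parts exist). Let N = A − (-4)·I. Computing rank(N^1) = 2, rank(N^2) = 0; the number of blocks of size ≥ j is rank(N^{j−1}) − rank(N^j), giving [2, 2]. So we have 2 block(s) of size 2 → block sizes [2, 2]

Assembling the blocks gives a Jordan form
J =
  [-4,  1,  0,  0]
  [ 0, -4,  0,  0]
  [ 0,  0, -4,  1]
  [ 0,  0,  0, -4]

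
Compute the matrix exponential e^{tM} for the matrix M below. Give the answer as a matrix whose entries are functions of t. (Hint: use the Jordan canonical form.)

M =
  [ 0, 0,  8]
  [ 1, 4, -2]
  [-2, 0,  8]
e^{tM} =
  [-4*t*exp(4*t) + exp(4*t), 0, 8*t*exp(4*t)]
  [t*exp(4*t), exp(4*t), -2*t*exp(4*t)]
  [-2*t*exp(4*t), 0, 4*t*exp(4*t) + exp(4*t)]

Strategy: write M = P · J · P⁻¹ where J is a Jordan canonical form, so e^{tM} = P · e^{tJ} · P⁻¹, and e^{tJ} can be computed block-by-block.

M has Jordan form
J =
  [4, 1, 0]
  [0, 4, 0]
  [0, 0, 4]
(up to reordering of blocks).

Per-block formulas:
  For a 1×1 block at λ = 4: exp(t · [4]) = [e^(4t)].
  For a 2×2 Jordan block J_2(4): exp(t · J_2(4)) = e^(4t)·(I + t·N), where N is the 2×2 nilpotent shift.

After assembling e^{tJ} and conjugating by P, we get:

e^{tM} =
  [-4*t*exp(4*t) + exp(4*t), 0, 8*t*exp(4*t)]
  [t*exp(4*t), exp(4*t), -2*t*exp(4*t)]
  [-2*t*exp(4*t), 0, 4*t*exp(4*t) + exp(4*t)]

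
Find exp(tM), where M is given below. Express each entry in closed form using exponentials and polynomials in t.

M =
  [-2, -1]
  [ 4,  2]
e^{tM} =
  [1 - 2*t, -t]
  [4*t, 2*t + 1]

Strategy: write M = P · J · P⁻¹ where J is a Jordan canonical form, so e^{tM} = P · e^{tJ} · P⁻¹, and e^{tJ} can be computed block-by-block.

M has Jordan form
J =
  [0, 1]
  [0, 0]
(up to reordering of blocks).

Per-block formulas:
  For a 2×2 Jordan block J_2(0): exp(t · J_2(0)) = e^(0t)·(I + t·N), where N is the 2×2 nilpotent shift.

After assembling e^{tJ} and conjugating by P, we get:

e^{tM} =
  [1 - 2*t, -t]
  [4*t, 2*t + 1]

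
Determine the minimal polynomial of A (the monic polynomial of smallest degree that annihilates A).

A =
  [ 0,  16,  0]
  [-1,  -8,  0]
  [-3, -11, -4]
x^3 + 12*x^2 + 48*x + 64

The characteristic polynomial is χ_A(x) = (x + 4)^3, so the eigenvalues are known. The minimal polynomial is
  m_A(x) = Π_λ (x − λ)^{k_λ}
where k_λ is the size of the *largest* Jordan block for λ (equivalently, the smallest k with (A − λI)^k v = 0 for every generalised eigenvector v of λ).

  λ = -4: largest Jordan block has size 3, contributing (x + 4)^3

So m_A(x) = (x + 4)^3 = x^3 + 12*x^2 + 48*x + 64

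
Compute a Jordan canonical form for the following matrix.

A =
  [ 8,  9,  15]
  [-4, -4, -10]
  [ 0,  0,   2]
J_2(2) ⊕ J_1(2)

The characteristic polynomial is
  det(x·I − A) = x^3 - 6*x^2 + 12*x - 8 = (x - 2)^3

Eigenvalues and multiplicities (the geometric multiplicity of λ is n − rank(A − λI), which equals the number of Jordan blocks for λ):
  λ = 2: algebraic multiplicity = 3, geometric multiplicity = 2

Determining the block sizes for each eigenvalue:
  λ = 2: 2 blocks summing to 3 forces exactly one block of size 2 and the rest size 1 → block sizes [2, 1]

Assembling the blocks gives a Jordan form
J =
  [2, 1, 0]
  [0, 2, 0]
  [0, 0, 2]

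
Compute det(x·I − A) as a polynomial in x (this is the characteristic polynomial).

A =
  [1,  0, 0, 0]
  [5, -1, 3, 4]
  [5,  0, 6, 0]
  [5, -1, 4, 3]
x^4 - 9*x^3 + 21*x^2 - 19*x + 6

Expanding det(x·I − A) (e.g. by cofactor expansion or by noting that A is similar to its Jordan form J, which has the same characteristic polynomial as A) gives
  χ_A(x) = x^4 - 9*x^3 + 21*x^2 - 19*x + 6
which factors as (x - 6)*(x - 1)^3. The eigenvalues (with algebraic multiplicities) are λ = 1 with multiplicity 3, λ = 6 with multiplicity 1.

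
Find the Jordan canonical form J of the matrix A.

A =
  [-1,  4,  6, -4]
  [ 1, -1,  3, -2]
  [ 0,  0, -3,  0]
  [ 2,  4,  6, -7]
J_2(-3) ⊕ J_1(-3) ⊕ J_1(-3)

The characteristic polynomial is
  det(x·I − A) = x^4 + 12*x^3 + 54*x^2 + 108*x + 81 = (x + 3)^4

Eigenvalues and multiplicities (the geometric multiplicity of λ is n − rank(A − λI), which equals the number of Jordan blocks for λ):
  λ = -3: algebraic multiplicity = 4, geometric multiplicity = 3

Determining the block sizes for each eigenvalue:
  λ = -3: 3 blocks summing to 4 forces exactly one block of size 2 and the rest size 1 → block sizes [2, 1, 1]

Assembling the blocks gives a Jordan form
J =
  [-3,  1,  0,  0]
  [ 0, -3,  0,  0]
  [ 0,  0, -3,  0]
  [ 0,  0,  0, -3]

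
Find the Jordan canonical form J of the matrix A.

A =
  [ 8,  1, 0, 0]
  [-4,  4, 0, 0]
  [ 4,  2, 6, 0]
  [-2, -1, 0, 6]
J_2(6) ⊕ J_1(6) ⊕ J_1(6)

The characteristic polynomial is
  det(x·I − A) = x^4 - 24*x^3 + 216*x^2 - 864*x + 1296 = (x - 6)^4

Eigenvalues and multiplicities (the geometric multiplicity of λ is n − rank(A − λI), which equals the number of Jordan blocks for λ):
  λ = 6: algebraic multiplicity = 4, geometric multiplicity = 3

Determining the block sizes for each eigenvalue:
  λ = 6: 3 blocks summing to 4 forces exactly one block of size 2 and the rest size 1 → block sizes [2, 1, 1]

Assembling the blocks gives a Jordan form
J =
  [6, 1, 0, 0]
  [0, 6, 0, 0]
  [0, 0, 6, 0]
  [0, 0, 0, 6]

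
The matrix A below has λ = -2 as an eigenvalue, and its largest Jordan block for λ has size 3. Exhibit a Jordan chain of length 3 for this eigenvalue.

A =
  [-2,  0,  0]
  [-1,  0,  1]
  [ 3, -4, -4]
A Jordan chain for λ = -2 of length 3:
v_1 = (0, 1, -2)ᵀ
v_2 = (0, -1, 3)ᵀ
v_3 = (1, 0, 0)ᵀ

Let N = A − (-2)·I. We want v_3 with N^3 v_3 = 0 but N^2 v_3 ≠ 0; then v_{j-1} := N · v_j for j = 3, …, 2.

Pick v_3 = (1, 0, 0)ᵀ.
Then v_2 = N · v_3 = (0, -1, 3)ᵀ.
Then v_1 = N · v_2 = (0, 1, -2)ᵀ.

Sanity check: (A − (-2)·I) v_1 = (0, 0, 0)ᵀ = 0. ✓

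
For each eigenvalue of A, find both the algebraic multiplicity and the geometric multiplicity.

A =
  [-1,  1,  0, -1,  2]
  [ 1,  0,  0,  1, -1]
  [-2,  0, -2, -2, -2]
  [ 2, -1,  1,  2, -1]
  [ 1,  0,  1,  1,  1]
λ = 0: alg = 5, geom = 2

Step 1 — factor the characteristic polynomial to read off the algebraic multiplicities:
  χ_A(x) = x^5

Step 2 — compute geometric multiplicities via the rank-nullity identity g(λ) = n − rank(A − λI):
  rank(A − (0)·I) = 3, so dim ker(A − (0)·I) = n − 3 = 2

Summary:
  λ = 0: algebraic multiplicity = 5, geometric multiplicity = 2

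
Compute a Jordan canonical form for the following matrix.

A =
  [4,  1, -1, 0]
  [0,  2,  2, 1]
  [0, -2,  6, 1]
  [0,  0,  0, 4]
J_2(4) ⊕ J_2(4)

The characteristic polynomial is
  det(x·I − A) = x^4 - 16*x^3 + 96*x^2 - 256*x + 256 = (x - 4)^4

Eigenvalues and multiplicities (the geometric multiplicity of λ is n − rank(A − λI), which equals the number of Jordan blocks for λ):
  λ = 4: algebraic multiplicity = 4, geometric multiplicity = 2

Determining the block sizes for each eigenvalue:
  λ = 4: with am = 4 and gm = 2, the partition is not yet determined (e.g. several partitions of 4 into 2 parts exist). Let N = A − (4)·I. Computing rank(N^1) = 2, rank(N^2) = 0; the number of blocks of size ≥ j is rank(N^{j−1}) − rank(N^j), giving [2, 2]. So we have 2 block(s) of size 2 → block sizes [2, 2]

Assembling the blocks gives a Jordan form
J =
  [4, 1, 0, 0]
  [0, 4, 0, 0]
  [0, 0, 4, 1]
  [0, 0, 0, 4]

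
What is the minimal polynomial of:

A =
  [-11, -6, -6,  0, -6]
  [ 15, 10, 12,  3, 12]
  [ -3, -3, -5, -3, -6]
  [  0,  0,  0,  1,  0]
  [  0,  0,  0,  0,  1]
x^3 + 6*x^2 + 3*x - 10

The characteristic polynomial is χ_A(x) = (x - 1)^3*(x + 2)*(x + 5), so the eigenvalues are known. The minimal polynomial is
  m_A(x) = Π_λ (x − λ)^{k_λ}
where k_λ is the size of the *largest* Jordan block for λ (equivalently, the smallest k with (A − λI)^k v = 0 for every generalised eigenvector v of λ).

  λ = -5: largest Jordan block has size 1, contributing (x + 5)
  λ = -2: largest Jordan block has size 1, contributing (x + 2)
  λ = 1: largest Jordan block has size 1, contributing (x − 1)

So m_A(x) = (x - 1)*(x + 2)*(x + 5) = x^3 + 6*x^2 + 3*x - 10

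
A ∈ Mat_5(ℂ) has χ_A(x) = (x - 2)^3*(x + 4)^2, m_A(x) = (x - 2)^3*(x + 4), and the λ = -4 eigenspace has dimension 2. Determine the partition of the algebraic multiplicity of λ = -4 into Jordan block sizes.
Block sizes for λ = -4: [1, 1]

Step 1 — from the characteristic polynomial, algebraic multiplicity of λ = -4 is 2. From dim ker(A − (-4)·I) = 2, there are exactly 2 Jordan blocks for λ = -4.
Step 2 — from the minimal polynomial, the factor (x + 4) tells us the largest block for λ = -4 has size 1.
Step 3 — with total size 2, 2 blocks, and largest block 1, the block sizes (in nonincreasing order) are [1, 1].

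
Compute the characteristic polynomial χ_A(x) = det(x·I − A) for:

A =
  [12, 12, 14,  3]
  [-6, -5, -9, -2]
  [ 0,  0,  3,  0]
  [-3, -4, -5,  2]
x^4 - 12*x^3 + 54*x^2 - 108*x + 81

Expanding det(x·I − A) (e.g. by cofactor expansion or by noting that A is similar to its Jordan form J, which has the same characteristic polynomial as A) gives
  χ_A(x) = x^4 - 12*x^3 + 54*x^2 - 108*x + 81
which factors as (x - 3)^4. The eigenvalues (with algebraic multiplicities) are λ = 3 with multiplicity 4.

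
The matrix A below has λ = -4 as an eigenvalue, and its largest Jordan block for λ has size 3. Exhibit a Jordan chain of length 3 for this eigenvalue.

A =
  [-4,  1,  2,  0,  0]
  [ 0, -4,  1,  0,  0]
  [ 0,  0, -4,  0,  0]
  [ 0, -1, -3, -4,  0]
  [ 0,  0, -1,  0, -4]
A Jordan chain for λ = -4 of length 3:
v_1 = (1, 0, 0, -1, 0)ᵀ
v_2 = (2, 1, 0, -3, -1)ᵀ
v_3 = (0, 0, 1, 0, 0)ᵀ

Let N = A − (-4)·I. We want v_3 with N^3 v_3 = 0 but N^2 v_3 ≠ 0; then v_{j-1} := N · v_j for j = 3, …, 2.

Pick v_3 = (0, 0, 1, 0, 0)ᵀ.
Then v_2 = N · v_3 = (2, 1, 0, -3, -1)ᵀ.
Then v_1 = N · v_2 = (1, 0, 0, -1, 0)ᵀ.

Sanity check: (A − (-4)·I) v_1 = (0, 0, 0, 0, 0)ᵀ = 0. ✓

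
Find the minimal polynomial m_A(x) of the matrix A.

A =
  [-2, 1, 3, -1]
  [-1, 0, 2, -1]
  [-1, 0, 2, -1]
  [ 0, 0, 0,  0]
x^3

The characteristic polynomial is χ_A(x) = x^4, so the eigenvalues are known. The minimal polynomial is
  m_A(x) = Π_λ (x − λ)^{k_λ}
where k_λ is the size of the *largest* Jordan block for λ (equivalently, the smallest k with (A − λI)^k v = 0 for every generalised eigenvector v of λ).

  λ = 0: largest Jordan block has size 3, contributing (x − 0)^3

So m_A(x) = x^3 = x^3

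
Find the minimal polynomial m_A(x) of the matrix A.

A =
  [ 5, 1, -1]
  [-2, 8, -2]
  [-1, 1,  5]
x^2 - 12*x + 36

The characteristic polynomial is χ_A(x) = (x - 6)^3, so the eigenvalues are known. The minimal polynomial is
  m_A(x) = Π_λ (x − λ)^{k_λ}
where k_λ is the size of the *largest* Jordan block for λ (equivalently, the smallest k with (A − λI)^k v = 0 for every generalised eigenvector v of λ).

  λ = 6: largest Jordan block has size 2, contributing (x − 6)^2

So m_A(x) = (x - 6)^2 = x^2 - 12*x + 36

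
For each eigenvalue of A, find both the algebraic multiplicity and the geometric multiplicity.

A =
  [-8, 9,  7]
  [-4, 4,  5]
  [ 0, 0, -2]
λ = -2: alg = 3, geom = 1

Step 1 — factor the characteristic polynomial to read off the algebraic multiplicities:
  χ_A(x) = (x + 2)^3

Step 2 — compute geometric multiplicities via the rank-nullity identity g(λ) = n − rank(A − λI):
  rank(A − (-2)·I) = 2, so dim ker(A − (-2)·I) = n − 2 = 1

Summary:
  λ = -2: algebraic multiplicity = 3, geometric multiplicity = 1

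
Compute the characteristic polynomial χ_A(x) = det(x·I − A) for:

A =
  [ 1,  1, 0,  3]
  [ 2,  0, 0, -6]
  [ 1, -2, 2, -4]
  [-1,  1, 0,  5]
x^4 - 8*x^3 + 24*x^2 - 32*x + 16

Expanding det(x·I − A) (e.g. by cofactor expansion or by noting that A is similar to its Jordan form J, which has the same characteristic polynomial as A) gives
  χ_A(x) = x^4 - 8*x^3 + 24*x^2 - 32*x + 16
which factors as (x - 2)^4. The eigenvalues (with algebraic multiplicities) are λ = 2 with multiplicity 4.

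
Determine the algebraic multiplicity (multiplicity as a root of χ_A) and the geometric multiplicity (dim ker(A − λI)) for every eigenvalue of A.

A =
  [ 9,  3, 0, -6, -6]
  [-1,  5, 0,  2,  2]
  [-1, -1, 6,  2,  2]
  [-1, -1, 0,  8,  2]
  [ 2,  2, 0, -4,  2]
λ = 6: alg = 5, geom = 4

Step 1 — factor the characteristic polynomial to read off the algebraic multiplicities:
  χ_A(x) = (x - 6)^5

Step 2 — compute geometric multiplicities via the rank-nullity identity g(λ) = n − rank(A − λI):
  rank(A − (6)·I) = 1, so dim ker(A − (6)·I) = n − 1 = 4

Summary:
  λ = 6: algebraic multiplicity = 5, geometric multiplicity = 4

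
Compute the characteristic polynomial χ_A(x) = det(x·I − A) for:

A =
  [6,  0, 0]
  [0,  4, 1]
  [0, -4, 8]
x^3 - 18*x^2 + 108*x - 216

Expanding det(x·I − A) (e.g. by cofactor expansion or by noting that A is similar to its Jordan form J, which has the same characteristic polynomial as A) gives
  χ_A(x) = x^3 - 18*x^2 + 108*x - 216
which factors as (x - 6)^3. The eigenvalues (with algebraic multiplicities) are λ = 6 with multiplicity 3.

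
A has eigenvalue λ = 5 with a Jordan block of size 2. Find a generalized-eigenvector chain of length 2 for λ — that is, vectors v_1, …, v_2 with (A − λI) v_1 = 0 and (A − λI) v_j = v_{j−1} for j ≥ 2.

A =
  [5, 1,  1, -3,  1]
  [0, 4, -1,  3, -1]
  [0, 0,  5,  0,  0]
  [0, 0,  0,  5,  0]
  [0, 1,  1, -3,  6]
A Jordan chain for λ = 5 of length 2:
v_1 = (1, -1, 0, 0, 1)ᵀ
v_2 = (0, 1, 0, 0, 0)ᵀ

Let N = A − (5)·I. We want v_2 with N^2 v_2 = 0 but N^1 v_2 ≠ 0; then v_{j-1} := N · v_j for j = 2, …, 2.

Pick v_2 = (0, 1, 0, 0, 0)ᵀ.
Then v_1 = N · v_2 = (1, -1, 0, 0, 1)ᵀ.

Sanity check: (A − (5)·I) v_1 = (0, 0, 0, 0, 0)ᵀ = 0. ✓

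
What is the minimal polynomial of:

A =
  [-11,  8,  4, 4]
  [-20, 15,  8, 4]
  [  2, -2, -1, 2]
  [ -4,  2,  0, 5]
x^2 - 4*x + 3

The characteristic polynomial is χ_A(x) = (x - 3)^2*(x - 1)^2, so the eigenvalues are known. The minimal polynomial is
  m_A(x) = Π_λ (x − λ)^{k_λ}
where k_λ is the size of the *largest* Jordan block for λ (equivalently, the smallest k with (A − λI)^k v = 0 for every generalised eigenvector v of λ).

  λ = 1: largest Jordan block has size 1, contributing (x − 1)
  λ = 3: largest Jordan block has size 1, contributing (x − 3)

So m_A(x) = (x - 3)*(x - 1) = x^2 - 4*x + 3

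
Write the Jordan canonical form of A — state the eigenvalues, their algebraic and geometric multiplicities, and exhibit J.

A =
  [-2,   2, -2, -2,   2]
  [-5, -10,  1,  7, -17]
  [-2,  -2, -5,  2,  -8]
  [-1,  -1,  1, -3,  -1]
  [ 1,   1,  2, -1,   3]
J_3(-4) ⊕ J_1(-4) ⊕ J_1(-1)

The characteristic polynomial is
  det(x·I − A) = x^5 + 17*x^4 + 112*x^3 + 352*x^2 + 512*x + 256 = (x + 1)*(x + 4)^4

Eigenvalues and multiplicities (the geometric multiplicity of λ is n − rank(A − λI), which equals the number of Jordan blocks for λ):
  λ = -4: algebraic multiplicity = 4, geometric multiplicity = 2
  λ = -1: algebraic multiplicity = 1, geometric multiplicity = 1

Determining the block sizes for each eigenvalue:
  λ = -4: with am = 4 and gm = 2, the partition is not yet determined (e.g. several partitions of 4 into 2 parts exist). Let N = A − (-4)·I. Computing rank(N^1) = 3, rank(N^2) = 2, rank(N^3) = 1; the number of blocks of size ≥ j is rank(N^{j−1}) − rank(N^j), giving [2, 1, 1]. So we have 1 block(s) of size 3, 1 block(s) of size 1 → block sizes [3, 1]
  λ = -1: one block (gm = 1), so the single block has size am = 1 → block sizes [1]

Assembling the blocks gives a Jordan form
J =
  [-4,  1,  0,  0,  0]
  [ 0, -4,  1,  0,  0]
  [ 0,  0, -4,  0,  0]
  [ 0,  0,  0, -4,  0]
  [ 0,  0,  0,  0, -1]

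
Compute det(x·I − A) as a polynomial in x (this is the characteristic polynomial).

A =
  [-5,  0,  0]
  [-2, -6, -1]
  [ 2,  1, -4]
x^3 + 15*x^2 + 75*x + 125

Expanding det(x·I − A) (e.g. by cofactor expansion or by noting that A is similar to its Jordan form J, which has the same characteristic polynomial as A) gives
  χ_A(x) = x^3 + 15*x^2 + 75*x + 125
which factors as (x + 5)^3. The eigenvalues (with algebraic multiplicities) are λ = -5 with multiplicity 3.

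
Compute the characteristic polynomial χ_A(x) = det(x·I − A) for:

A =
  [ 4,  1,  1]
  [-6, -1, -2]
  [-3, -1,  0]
x^3 - 3*x^2 + 3*x - 1

Expanding det(x·I − A) (e.g. by cofactor expansion or by noting that A is similar to its Jordan form J, which has the same characteristic polynomial as A) gives
  χ_A(x) = x^3 - 3*x^2 + 3*x - 1
which factors as (x - 1)^3. The eigenvalues (with algebraic multiplicities) are λ = 1 with multiplicity 3.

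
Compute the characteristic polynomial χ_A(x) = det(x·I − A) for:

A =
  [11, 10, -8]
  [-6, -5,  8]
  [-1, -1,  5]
x^3 - 11*x^2 + 35*x - 25

Expanding det(x·I − A) (e.g. by cofactor expansion or by noting that A is similar to its Jordan form J, which has the same characteristic polynomial as A) gives
  χ_A(x) = x^3 - 11*x^2 + 35*x - 25
which factors as (x - 5)^2*(x - 1). The eigenvalues (with algebraic multiplicities) are λ = 1 with multiplicity 1, λ = 5 with multiplicity 2.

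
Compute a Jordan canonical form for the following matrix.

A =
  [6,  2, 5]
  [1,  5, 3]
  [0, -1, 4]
J_3(5)

The characteristic polynomial is
  det(x·I − A) = x^3 - 15*x^2 + 75*x - 125 = (x - 5)^3

Eigenvalues and multiplicities (the geometric multiplicity of λ is n − rank(A − λI), which equals the number of Jordan blocks for λ):
  λ = 5: algebraic multiplicity = 3, geometric multiplicity = 1

Determining the block sizes for each eigenvalue:
  λ = 5: one block (gm = 1), so the single block has size am = 3 → block sizes [3]

Assembling the blocks gives a Jordan form
J =
  [5, 1, 0]
  [0, 5, 1]
  [0, 0, 5]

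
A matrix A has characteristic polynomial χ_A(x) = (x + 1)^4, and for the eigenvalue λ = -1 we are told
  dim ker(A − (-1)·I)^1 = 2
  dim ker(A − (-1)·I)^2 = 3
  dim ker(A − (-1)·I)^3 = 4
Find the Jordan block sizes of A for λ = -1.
Block sizes for λ = -1: [3, 1]

From the dimensions of kernels of powers, the number of Jordan blocks of size at least j is d_j − d_{j−1} where d_j = dim ker(N^j) (with d_0 = 0). Computing the differences gives [2, 1, 1].
The number of blocks of size exactly k is (#blocks of size ≥ k) − (#blocks of size ≥ k + 1), so the partition is: 1 block(s) of size 1, 1 block(s) of size 3.
In nonincreasing order the block sizes are [3, 1].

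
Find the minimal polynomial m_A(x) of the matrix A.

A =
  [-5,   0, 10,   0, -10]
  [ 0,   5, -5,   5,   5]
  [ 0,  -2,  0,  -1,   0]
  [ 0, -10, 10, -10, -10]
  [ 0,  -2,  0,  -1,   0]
x^3 + 5*x^2

The characteristic polynomial is χ_A(x) = x^3*(x + 5)^2, so the eigenvalues are known. The minimal polynomial is
  m_A(x) = Π_λ (x − λ)^{k_λ}
where k_λ is the size of the *largest* Jordan block for λ (equivalently, the smallest k with (A − λI)^k v = 0 for every generalised eigenvector v of λ).

  λ = -5: largest Jordan block has size 1, contributing (x + 5)
  λ = 0: largest Jordan block has size 2, contributing (x − 0)^2

So m_A(x) = x^2*(x + 5) = x^3 + 5*x^2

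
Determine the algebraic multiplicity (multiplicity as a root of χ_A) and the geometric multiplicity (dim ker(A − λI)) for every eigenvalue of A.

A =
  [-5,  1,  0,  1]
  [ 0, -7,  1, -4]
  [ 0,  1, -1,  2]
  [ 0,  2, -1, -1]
λ = -5: alg = 2, geom = 1; λ = -2: alg = 2, geom = 1

Step 1 — factor the characteristic polynomial to read off the algebraic multiplicities:
  χ_A(x) = (x + 2)^2*(x + 5)^2

Step 2 — compute geometric multiplicities via the rank-nullity identity g(λ) = n − rank(A − λI):
  rank(A − (-5)·I) = 3, so dim ker(A − (-5)·I) = n − 3 = 1
  rank(A − (-2)·I) = 3, so dim ker(A − (-2)·I) = n − 3 = 1

Summary:
  λ = -5: algebraic multiplicity = 2, geometric multiplicity = 1
  λ = -2: algebraic multiplicity = 2, geometric multiplicity = 1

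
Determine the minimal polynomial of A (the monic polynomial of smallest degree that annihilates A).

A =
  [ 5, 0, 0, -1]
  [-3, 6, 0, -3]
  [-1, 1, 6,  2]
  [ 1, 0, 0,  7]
x^2 - 12*x + 36

The characteristic polynomial is χ_A(x) = (x - 6)^4, so the eigenvalues are known. The minimal polynomial is
  m_A(x) = Π_λ (x − λ)^{k_λ}
where k_λ is the size of the *largest* Jordan block for λ (equivalently, the smallest k with (A − λI)^k v = 0 for every generalised eigenvector v of λ).

  λ = 6: largest Jordan block has size 2, contributing (x − 6)^2

So m_A(x) = (x - 6)^2 = x^2 - 12*x + 36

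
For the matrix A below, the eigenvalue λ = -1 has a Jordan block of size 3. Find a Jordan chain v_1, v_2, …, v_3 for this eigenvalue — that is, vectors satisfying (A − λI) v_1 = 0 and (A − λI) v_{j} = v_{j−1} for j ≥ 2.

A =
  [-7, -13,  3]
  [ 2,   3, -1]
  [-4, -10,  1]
A Jordan chain for λ = -1 of length 3:
v_1 = (-2, 0, -4)ᵀ
v_2 = (-6, 2, -4)ᵀ
v_3 = (1, 0, 0)ᵀ

Let N = A − (-1)·I. We want v_3 with N^3 v_3 = 0 but N^2 v_3 ≠ 0; then v_{j-1} := N · v_j for j = 3, …, 2.

Pick v_3 = (1, 0, 0)ᵀ.
Then v_2 = N · v_3 = (-6, 2, -4)ᵀ.
Then v_1 = N · v_2 = (-2, 0, -4)ᵀ.

Sanity check: (A − (-1)·I) v_1 = (0, 0, 0)ᵀ = 0. ✓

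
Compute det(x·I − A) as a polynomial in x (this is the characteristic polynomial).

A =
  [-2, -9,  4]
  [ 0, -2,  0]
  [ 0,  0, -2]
x^3 + 6*x^2 + 12*x + 8

Expanding det(x·I − A) (e.g. by cofactor expansion or by noting that A is similar to its Jordan form J, which has the same characteristic polynomial as A) gives
  χ_A(x) = x^3 + 6*x^2 + 12*x + 8
which factors as (x + 2)^3. The eigenvalues (with algebraic multiplicities) are λ = -2 with multiplicity 3.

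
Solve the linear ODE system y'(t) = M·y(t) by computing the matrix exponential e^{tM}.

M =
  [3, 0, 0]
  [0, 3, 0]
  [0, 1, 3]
e^{tM} =
  [exp(3*t), 0, 0]
  [0, exp(3*t), 0]
  [0, t*exp(3*t), exp(3*t)]

Strategy: write M = P · J · P⁻¹ where J is a Jordan canonical form, so e^{tM} = P · e^{tJ} · P⁻¹, and e^{tJ} can be computed block-by-block.

M has Jordan form
J =
  [3, 1, 0]
  [0, 3, 0]
  [0, 0, 3]
(up to reordering of blocks).

Per-block formulas:
  For a 2×2 Jordan block J_2(3): exp(t · J_2(3)) = e^(3t)·(I + t·N), where N is the 2×2 nilpotent shift.
  For a 1×1 block at λ = 3: exp(t · [3]) = [e^(3t)].

After assembling e^{tJ} and conjugating by P, we get:

e^{tM} =
  [exp(3*t), 0, 0]
  [0, exp(3*t), 0]
  [0, t*exp(3*t), exp(3*t)]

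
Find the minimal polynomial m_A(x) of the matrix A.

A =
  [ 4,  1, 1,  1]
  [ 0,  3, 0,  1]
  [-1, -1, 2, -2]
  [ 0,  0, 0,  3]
x^2 - 6*x + 9

The characteristic polynomial is χ_A(x) = (x - 3)^4, so the eigenvalues are known. The minimal polynomial is
  m_A(x) = Π_λ (x − λ)^{k_λ}
where k_λ is the size of the *largest* Jordan block for λ (equivalently, the smallest k with (A − λI)^k v = 0 for every generalised eigenvector v of λ).

  λ = 3: largest Jordan block has size 2, contributing (x − 3)^2

So m_A(x) = (x - 3)^2 = x^2 - 6*x + 9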